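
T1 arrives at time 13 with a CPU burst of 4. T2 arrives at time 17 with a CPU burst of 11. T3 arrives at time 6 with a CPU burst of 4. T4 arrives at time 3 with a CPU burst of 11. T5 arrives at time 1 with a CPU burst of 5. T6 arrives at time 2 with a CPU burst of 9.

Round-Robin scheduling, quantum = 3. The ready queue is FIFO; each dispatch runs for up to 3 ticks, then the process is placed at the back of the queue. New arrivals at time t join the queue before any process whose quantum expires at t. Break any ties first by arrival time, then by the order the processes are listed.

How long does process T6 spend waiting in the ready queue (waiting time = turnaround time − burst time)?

20

Gantt: | idle 0-1 | T5 1-4 | T6 4-7 | T4 7-10 | T5 10-12 | T3 12-15 | T6 15-18 | T4 18-21 | T1 21-24 | T3 24-25 | T2 25-28 | T6 28-31 | T4 31-34 | T1 34-35 | T2 35-38 | T4 38-40 | T2 40-45 |
Completion: T1=35  T2=45  T3=25  T4=40  T5=12  T6=31
Waiting(T6) = turnaround − burst = 29 − 9 = 20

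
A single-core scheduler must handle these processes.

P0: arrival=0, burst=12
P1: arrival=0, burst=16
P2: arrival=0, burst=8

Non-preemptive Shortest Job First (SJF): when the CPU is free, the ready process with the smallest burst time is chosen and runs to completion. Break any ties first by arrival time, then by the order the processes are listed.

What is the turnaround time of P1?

Schedule: | P2 0-8 | P0 8-20 | P1 20-36 |
Completion: P0=20  P1=36  P2=8
Turnaround (C−A): P0=20  P1=36  P2=8
Turnaround(P1) = completion − arrival = 36 − 0 = 36

36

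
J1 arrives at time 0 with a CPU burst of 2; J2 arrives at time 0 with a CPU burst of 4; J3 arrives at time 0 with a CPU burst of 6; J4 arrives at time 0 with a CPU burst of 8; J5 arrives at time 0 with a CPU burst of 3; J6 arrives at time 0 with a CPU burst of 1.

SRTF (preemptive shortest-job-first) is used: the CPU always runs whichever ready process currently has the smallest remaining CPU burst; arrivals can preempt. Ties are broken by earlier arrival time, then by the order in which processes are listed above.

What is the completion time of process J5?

Gantt: | J6 0-1 | J1 1-3 | J5 3-6 | J2 6-10 | J3 10-16 | J4 16-24 |
Completion: J1=3  J2=10  J3=16  J4=24  J5=6  J6=1
Turnaround (C−A): J1=3  J2=10  J3=16  J4=24  J5=6  J6=1

6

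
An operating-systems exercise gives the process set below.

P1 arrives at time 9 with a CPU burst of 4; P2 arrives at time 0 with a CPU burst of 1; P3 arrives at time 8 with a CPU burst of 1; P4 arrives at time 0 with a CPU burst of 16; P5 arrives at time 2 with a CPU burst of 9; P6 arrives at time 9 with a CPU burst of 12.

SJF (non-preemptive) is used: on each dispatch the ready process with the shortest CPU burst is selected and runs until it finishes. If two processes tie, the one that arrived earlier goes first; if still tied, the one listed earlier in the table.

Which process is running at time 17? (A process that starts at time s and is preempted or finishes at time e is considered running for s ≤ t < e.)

Timeline: | P2 0-1 | P4 1-17 | P3 17-18 | P1 18-22 | P5 22-31 | P6 31-43 |
Completion: P1=22  P2=1  P3=18  P4=17  P5=31  P6=43

P3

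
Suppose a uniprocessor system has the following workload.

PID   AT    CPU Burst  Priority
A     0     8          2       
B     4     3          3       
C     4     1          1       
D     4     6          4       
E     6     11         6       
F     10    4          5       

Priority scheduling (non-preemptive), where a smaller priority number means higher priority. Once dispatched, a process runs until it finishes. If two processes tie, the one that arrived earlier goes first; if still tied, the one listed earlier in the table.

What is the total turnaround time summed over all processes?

Timeline: | A 0-8 | C 8-9 | B 9-12 | D 12-18 | F 18-22 | E 22-33 |
Completion: A=8  B=12  C=9  D=18  E=33  F=22
Turnaround = completion − arrival: A=8, B=8, C=5, D=14, E=27, F=12
Total turnaround = 8 + 8 + 5 + 14 + 27 + 12 = 74

74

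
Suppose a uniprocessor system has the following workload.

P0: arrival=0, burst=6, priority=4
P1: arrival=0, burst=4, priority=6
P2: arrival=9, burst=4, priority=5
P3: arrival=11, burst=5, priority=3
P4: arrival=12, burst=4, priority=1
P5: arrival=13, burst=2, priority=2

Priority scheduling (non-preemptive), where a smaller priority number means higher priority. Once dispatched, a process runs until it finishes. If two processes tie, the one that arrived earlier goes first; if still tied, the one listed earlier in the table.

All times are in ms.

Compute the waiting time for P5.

Schedule: | P0 0-6 | P1 6-10 | P2 10-14 | P4 14-18 | P5 18-20 | P3 20-25 |
Completion: P0=6  P1=10  P2=14  P3=25  P4=18  P5=20
Waiting(P5) = turnaround − burst = 7 − 2 = 5

5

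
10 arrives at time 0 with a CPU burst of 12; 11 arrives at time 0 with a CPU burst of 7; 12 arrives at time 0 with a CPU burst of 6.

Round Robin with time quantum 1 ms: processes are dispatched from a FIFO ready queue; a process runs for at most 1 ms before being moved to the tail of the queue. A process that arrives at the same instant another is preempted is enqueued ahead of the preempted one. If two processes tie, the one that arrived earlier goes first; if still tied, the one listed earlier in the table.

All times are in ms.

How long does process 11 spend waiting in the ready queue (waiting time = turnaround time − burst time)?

Schedule: | 10 0-1 | 11 1-2 | 12 2-3 | 10 3-4 | 11 4-5 | 12 5-6 | 10 6-7 | 11 7-8 | 12 8-9 | 10 9-10 | 11 10-11 | 12 11-12 | 10 12-13 | 11 13-14 | 12 14-15 | 10 15-16 | 11 16-17 | 12 17-18 | 10 18-19 | 11 19-20 | 10 20-25 |
Completion: 10=25  11=20  12=18
Waiting(11) = turnaround − burst = 20 − 7 = 13

13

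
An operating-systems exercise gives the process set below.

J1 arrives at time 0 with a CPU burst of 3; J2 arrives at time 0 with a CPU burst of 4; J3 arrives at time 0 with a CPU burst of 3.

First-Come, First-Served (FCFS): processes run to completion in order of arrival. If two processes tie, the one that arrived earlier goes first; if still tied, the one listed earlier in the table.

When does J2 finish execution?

Schedule: | J1 0-3 | J2 3-7 | J3 7-10 |
Completion: J1=3  J2=7  J3=10
Turnaround (C−A): J1=3  J2=7  J3=10

7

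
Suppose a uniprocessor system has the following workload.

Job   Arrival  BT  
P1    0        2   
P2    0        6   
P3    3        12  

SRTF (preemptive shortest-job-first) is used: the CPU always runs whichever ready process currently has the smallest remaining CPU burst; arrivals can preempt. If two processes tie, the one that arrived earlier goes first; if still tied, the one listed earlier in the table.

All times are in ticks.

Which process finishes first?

P1

Schedule: | P1 0-2 | P2 2-8 | P3 8-20 |
Completion: P1=2  P2=8  P3=20
Turnaround (C−A): P1=2  P2=8  P3=17
Finish order: P1 → P2 → P3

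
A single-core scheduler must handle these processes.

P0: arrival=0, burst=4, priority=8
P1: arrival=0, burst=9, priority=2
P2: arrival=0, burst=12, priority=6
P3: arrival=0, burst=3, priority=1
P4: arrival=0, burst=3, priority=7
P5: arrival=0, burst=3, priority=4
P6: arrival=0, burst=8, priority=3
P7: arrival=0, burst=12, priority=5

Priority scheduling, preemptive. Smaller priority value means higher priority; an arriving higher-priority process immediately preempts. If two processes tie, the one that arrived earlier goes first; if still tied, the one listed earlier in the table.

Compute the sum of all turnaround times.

Gantt: | P3 0-3 | P1 3-12 | P6 12-20 | P5 20-23 | P7 23-35 | P2 35-47 | P4 47-50 | P0 50-54 |
Completion: P0=54  P1=12  P2=47  P3=3  P4=50  P5=23  P6=20  P7=35
Turnaround (C−A): P0=54  P1=12  P2=47  P3=3  P4=50  P5=23  P6=20  P7=35
Turnaround = completion − arrival: P0=54, P1=12, P2=47, P3=3, P4=50, P5=23, P6=20, P7=35
Total turnaround = 54 + 12 + 47 + 3 + 50 + 23 + 20 + 35 = 244

244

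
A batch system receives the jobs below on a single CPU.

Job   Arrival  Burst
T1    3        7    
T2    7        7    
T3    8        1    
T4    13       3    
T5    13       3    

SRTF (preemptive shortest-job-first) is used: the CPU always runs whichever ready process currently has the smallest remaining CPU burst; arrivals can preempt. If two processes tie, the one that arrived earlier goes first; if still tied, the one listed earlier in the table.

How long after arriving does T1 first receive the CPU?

Gantt: | idle 0-3 | T1 3-8 | T3 8-9 | T1 9-11 | T2 11-13 | T4 13-16 | T5 16-19 | T2 19-24 |
Completion: T1=11  T2=24  T3=9  T4=16  T5=19
Response(T1) = first start − arrival = 3 − 3 = 0

0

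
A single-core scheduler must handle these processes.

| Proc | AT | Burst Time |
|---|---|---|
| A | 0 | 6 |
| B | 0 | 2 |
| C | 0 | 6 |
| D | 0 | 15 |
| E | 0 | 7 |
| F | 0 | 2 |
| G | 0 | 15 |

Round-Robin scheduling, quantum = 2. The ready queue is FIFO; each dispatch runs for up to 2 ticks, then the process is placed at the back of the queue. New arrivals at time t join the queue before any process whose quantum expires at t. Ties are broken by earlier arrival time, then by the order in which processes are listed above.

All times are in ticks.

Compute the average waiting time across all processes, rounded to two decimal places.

22.71

Gantt: | A 0-2 | B 2-4 | C 4-6 | D 6-8 | E 8-10 | F 10-12 | G 12-14 | A 14-16 | C 16-18 | D 18-20 | E 20-22 | G 22-24 | A 24-26 | C 26-28 | D 28-30 | E 30-32 | G 32-34 | D 34-36 | E 36-37 | G 37-39 | D 39-41 | G 41-43 | D 43-45 | G 45-47 | D 47-49 | G 49-51 | D 51-52 | G 52-53 |
Completion: A=26  B=4  C=28  D=52  E=37  F=12  G=53
Waiting times: A=20, B=2, C=22, D=37, E=30, F=10, G=38
Average waiting = (20+2+22+37+30+10+38) / 7 = 159/7 = 22.71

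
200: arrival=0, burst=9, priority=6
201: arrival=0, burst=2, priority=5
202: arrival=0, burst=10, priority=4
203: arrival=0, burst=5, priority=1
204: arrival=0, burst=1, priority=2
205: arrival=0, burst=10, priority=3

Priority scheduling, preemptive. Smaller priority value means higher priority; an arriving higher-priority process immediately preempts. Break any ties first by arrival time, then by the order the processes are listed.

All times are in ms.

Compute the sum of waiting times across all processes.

81

Schedule: | 203 0-5 | 204 5-6 | 205 6-16 | 202 16-26 | 201 26-28 | 200 28-37 |
Completion: 200=37  201=28  202=26  203=5  204=6  205=16
Turnaround (C−A): 200=37  201=28  202=26  203=5  204=6  205=16
Waiting = turnaround − burst: 200=28, 201=26, 202=16, 203=0, 204=5, 205=6
Total waiting = 28 + 26 + 16 + 0 + 5 + 6 = 81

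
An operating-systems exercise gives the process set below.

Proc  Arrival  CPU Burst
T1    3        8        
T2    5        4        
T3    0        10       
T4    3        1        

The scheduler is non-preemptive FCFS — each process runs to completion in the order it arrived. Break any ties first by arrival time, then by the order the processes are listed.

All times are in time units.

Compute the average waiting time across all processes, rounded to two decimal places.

Gantt: | T3 0-10 | T1 10-18 | T4 18-19 | T2 19-23 |
Completion: T1=18  T2=23  T3=10  T4=19
Waiting times: T1=7, T2=14, T3=0, T4=15
Average waiting = (7+14+0+15) / 4 = 36/4 = 9.00

9.00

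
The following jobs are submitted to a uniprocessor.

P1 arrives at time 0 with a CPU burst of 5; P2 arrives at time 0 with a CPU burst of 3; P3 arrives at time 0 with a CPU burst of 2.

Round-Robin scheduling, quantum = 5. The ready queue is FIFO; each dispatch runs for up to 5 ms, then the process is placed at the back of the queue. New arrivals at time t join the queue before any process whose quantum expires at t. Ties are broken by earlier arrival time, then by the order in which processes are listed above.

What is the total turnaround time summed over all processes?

Gantt: | P1 0-5 | P2 5-8 | P3 8-10 |
Completion: P1=5  P2=8  P3=10
Turnaround (C−A): P1=5  P2=8  P3=10
Turnaround = completion − arrival: P1=5, P2=8, P3=10
Total turnaround = 5 + 8 + 10 = 23

23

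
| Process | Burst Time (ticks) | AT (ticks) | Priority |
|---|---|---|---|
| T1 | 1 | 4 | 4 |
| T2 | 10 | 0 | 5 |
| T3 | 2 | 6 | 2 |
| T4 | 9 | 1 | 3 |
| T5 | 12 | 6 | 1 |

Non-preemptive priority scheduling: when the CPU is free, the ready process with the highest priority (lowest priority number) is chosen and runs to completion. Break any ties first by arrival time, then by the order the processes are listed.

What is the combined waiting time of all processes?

72

Gantt: | T2 0-10 | T5 10-22 | T3 22-24 | T4 24-33 | T1 33-34 |
Completion: T1=34  T2=10  T3=24  T4=33  T5=22
Turnaround (C−A): T1=30  T2=10  T3=18  T4=32  T5=16
Waiting = turnaround − burst: T1=29, T2=0, T3=16, T4=23, T5=4
Total waiting = 29 + 0 + 16 + 23 + 4 = 72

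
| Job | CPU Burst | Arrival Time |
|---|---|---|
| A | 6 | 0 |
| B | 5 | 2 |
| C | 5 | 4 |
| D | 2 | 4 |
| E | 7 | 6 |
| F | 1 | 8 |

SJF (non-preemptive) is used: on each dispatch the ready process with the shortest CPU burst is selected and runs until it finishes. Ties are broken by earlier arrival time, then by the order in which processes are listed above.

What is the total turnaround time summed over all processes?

58

Gantt: | A 0-6 | D 6-8 | F 8-9 | B 9-14 | C 14-19 | E 19-26 |
Completion: A=6  B=14  C=19  D=8  E=26  F=9
Turnaround (C−A): A=6  B=12  C=15  D=4  E=20  F=1
Turnaround = completion − arrival: A=6, B=12, C=15, D=4, E=20, F=1
Total turnaround = 6 + 12 + 15 + 4 + 20 + 1 = 58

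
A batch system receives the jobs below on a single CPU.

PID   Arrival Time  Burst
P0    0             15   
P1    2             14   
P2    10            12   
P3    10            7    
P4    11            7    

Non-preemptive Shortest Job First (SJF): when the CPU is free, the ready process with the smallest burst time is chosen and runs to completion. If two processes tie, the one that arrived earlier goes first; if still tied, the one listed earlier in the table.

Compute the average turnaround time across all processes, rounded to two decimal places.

Gantt: | P0 0-15 | P3 15-22 | P4 22-29 | P2 29-41 | P1 41-55 |
Completion: P0=15  P1=55  P2=41  P3=22  P4=29
Turnaround times: P0=15, P1=53, P2=31, P3=12, P4=18
Average turnaround = (15+53+31+12+18) / 5 = 129/5 = 25.80

25.80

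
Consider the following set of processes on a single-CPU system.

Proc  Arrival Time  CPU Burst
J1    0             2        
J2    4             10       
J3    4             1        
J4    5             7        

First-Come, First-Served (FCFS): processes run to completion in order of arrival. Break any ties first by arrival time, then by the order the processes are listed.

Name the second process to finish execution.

J2

Gantt: | J1 0-2 | idle 2-4 | J2 4-14 | J3 14-15 | J4 15-22 |
Completion: J1=2  J2=14  J3=15  J4=22
Finish order: J1 → J2 → J3 → J4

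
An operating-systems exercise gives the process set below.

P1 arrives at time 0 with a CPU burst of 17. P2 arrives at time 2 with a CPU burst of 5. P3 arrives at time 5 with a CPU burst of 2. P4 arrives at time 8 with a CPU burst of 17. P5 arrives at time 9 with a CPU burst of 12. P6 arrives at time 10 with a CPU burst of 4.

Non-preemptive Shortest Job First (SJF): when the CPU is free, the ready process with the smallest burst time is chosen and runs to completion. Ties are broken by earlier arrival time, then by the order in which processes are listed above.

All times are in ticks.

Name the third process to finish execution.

Timeline: | P1 0-17 | P3 17-19 | P6 19-23 | P2 23-28 | P5 28-40 | P4 40-57 |
Completion: P1=17  P2=28  P3=19  P4=57  P5=40  P6=23
Turnaround (C−A): P1=17  P2=26  P3=14  P4=49  P5=31  P6=13
Finish order: P1 → P3 → P6 → P2 → P5 → P4

P6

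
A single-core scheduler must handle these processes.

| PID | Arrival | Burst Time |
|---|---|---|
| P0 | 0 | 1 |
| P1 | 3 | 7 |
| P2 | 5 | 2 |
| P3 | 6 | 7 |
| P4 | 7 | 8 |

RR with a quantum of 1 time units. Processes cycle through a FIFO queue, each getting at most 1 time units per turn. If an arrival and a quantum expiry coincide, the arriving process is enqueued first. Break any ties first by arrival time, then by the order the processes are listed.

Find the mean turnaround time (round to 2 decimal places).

12.20

Timeline: | P0 0-1 | idle 1-3 | P1 3-5 | P2 5-6 | P1 6-7 | P3 7-8 | P2 8-9 | P4 9-10 | P1 10-11 | P3 11-12 | P4 12-13 | P1 13-14 | P3 14-15 | P4 15-16 | P1 16-17 | P3 17-18 | P4 18-19 | P1 19-20 | P3 20-21 | P4 21-22 | P3 22-23 | P4 23-24 | P3 24-25 | P4 25-27 |
Completion: P0=1  P1=20  P2=9  P3=25  P4=27
Turnaround (C−A): P0=1  P1=17  P2=4  P3=19  P4=20
Turnaround times: P0=1, P1=17, P2=4, P3=19, P4=20
Average turnaround = (1+17+4+19+20) / 5 = 61/5 = 12.20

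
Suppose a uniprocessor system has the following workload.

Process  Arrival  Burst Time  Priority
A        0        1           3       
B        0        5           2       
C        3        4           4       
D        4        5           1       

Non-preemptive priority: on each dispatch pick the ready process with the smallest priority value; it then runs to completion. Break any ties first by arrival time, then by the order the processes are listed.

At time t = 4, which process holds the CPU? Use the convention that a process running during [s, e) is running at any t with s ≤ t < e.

B

Gantt: | B 0-5 | D 5-10 | A 10-11 | C 11-15 |
Completion: A=11  B=5  C=15  D=10
Turnaround (C−A): A=11  B=5  C=12  D=6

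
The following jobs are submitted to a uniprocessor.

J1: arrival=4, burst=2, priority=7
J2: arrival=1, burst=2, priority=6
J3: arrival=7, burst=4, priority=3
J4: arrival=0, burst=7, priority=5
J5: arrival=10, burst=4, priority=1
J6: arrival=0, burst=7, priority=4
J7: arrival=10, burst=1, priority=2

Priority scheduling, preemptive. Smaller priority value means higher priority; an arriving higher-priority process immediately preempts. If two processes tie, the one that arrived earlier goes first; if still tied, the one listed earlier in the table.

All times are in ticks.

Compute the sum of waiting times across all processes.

68

Gantt: | J6 0-7 | J3 7-10 | J5 10-14 | J7 14-15 | J3 15-16 | J4 16-23 | J2 23-25 | J1 25-27 |
Completion: J1=27  J2=25  J3=16  J4=23  J5=14  J6=7  J7=15
Turnaround (C−A): J1=23  J2=24  J3=9  J4=23  J5=4  J6=7  J7=5
Waiting = turnaround − burst: J1=21, J2=22, J3=5, J4=16, J5=0, J6=0, J7=4
Total waiting = 21 + 22 + 5 + 16 + 0 + 0 + 4 = 68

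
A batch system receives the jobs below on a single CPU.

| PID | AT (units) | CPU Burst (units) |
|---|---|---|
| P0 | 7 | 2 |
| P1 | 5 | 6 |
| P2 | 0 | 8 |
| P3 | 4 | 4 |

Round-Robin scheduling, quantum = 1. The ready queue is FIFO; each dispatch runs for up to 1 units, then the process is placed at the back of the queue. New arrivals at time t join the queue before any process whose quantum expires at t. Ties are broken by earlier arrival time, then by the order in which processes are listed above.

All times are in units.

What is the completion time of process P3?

16

Timeline: | P2 0-4 | P3 4-5 | P2 5-6 | P1 6-7 | P3 7-8 | P2 8-9 | P0 9-10 | P1 10-11 | P3 11-12 | P2 12-13 | P0 13-14 | P1 14-15 | P3 15-16 | P2 16-17 | P1 17-20 |
Completion: P0=14  P1=20  P2=17  P3=16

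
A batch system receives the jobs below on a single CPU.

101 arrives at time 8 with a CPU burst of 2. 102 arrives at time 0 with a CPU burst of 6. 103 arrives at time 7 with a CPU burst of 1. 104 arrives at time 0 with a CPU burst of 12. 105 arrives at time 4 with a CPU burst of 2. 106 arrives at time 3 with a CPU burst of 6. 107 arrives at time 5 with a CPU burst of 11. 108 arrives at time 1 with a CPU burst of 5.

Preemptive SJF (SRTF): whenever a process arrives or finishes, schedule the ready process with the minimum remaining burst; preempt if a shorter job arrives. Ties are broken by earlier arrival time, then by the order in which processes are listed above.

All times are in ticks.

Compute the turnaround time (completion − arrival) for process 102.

Timeline: | 102 0-6 | 105 6-8 | 103 8-9 | 101 9-11 | 108 11-16 | 106 16-22 | 107 22-33 | 104 33-45 |
Completion: 101=11  102=6  103=9  104=45  105=8  106=22  107=33  108=16
Turnaround(102) = completion − arrival = 6 − 0 = 6

6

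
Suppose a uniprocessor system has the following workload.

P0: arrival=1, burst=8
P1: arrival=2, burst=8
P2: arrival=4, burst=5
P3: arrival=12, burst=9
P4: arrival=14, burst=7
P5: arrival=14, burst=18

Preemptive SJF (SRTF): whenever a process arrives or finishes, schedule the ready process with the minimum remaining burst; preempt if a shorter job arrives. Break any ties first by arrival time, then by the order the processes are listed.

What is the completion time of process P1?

29

Schedule: | idle 0-1 | P0 1-9 | P2 9-14 | P4 14-21 | P1 21-29 | P3 29-38 | P5 38-56 |
Completion: P0=9  P1=29  P2=14  P3=38  P4=21  P5=56
Turnaround (C−A): P0=8  P1=27  P2=10  P3=26  P4=7  P5=42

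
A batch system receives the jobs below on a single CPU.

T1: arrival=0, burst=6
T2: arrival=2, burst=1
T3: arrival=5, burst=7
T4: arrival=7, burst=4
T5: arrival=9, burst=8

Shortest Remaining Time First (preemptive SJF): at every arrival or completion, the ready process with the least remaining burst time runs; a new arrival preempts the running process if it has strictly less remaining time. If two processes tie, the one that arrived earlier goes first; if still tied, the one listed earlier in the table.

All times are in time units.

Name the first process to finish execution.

T2

Gantt: | T1 0-2 | T2 2-3 | T1 3-7 | T4 7-11 | T3 11-18 | T5 18-26 |
Completion: T1=7  T2=3  T3=18  T4=11  T5=26
Turnaround (C−A): T1=7  T2=1  T3=13  T4=4  T5=17
Finish order: T2 → T1 → T4 → T3 → T5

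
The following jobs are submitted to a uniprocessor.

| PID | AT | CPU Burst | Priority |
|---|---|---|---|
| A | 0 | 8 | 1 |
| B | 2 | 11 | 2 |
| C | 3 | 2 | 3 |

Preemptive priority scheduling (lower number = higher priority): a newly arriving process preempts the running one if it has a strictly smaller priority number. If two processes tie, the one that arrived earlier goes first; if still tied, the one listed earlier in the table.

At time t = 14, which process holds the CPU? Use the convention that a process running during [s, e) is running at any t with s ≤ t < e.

Gantt: | A 0-8 | B 8-19 | C 19-21 |
Completion: A=8  B=19  C=21

B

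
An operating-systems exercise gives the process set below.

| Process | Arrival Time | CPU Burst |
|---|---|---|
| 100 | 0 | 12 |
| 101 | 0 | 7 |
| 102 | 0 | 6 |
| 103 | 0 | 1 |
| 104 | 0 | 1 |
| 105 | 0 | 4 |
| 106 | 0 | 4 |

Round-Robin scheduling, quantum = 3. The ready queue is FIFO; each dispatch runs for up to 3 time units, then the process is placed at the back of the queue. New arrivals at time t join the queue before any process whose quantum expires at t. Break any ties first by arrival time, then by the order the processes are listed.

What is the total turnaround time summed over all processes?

Gantt: | 100 0-3 | 101 3-6 | 102 6-9 | 103 9-10 | 104 10-11 | 105 11-14 | 106 14-17 | 100 17-20 | 101 20-23 | 102 23-26 | 105 26-27 | 106 27-28 | 100 28-31 | 101 31-32 | 100 32-35 |
Completion: 100=35  101=32  102=26  103=10  104=11  105=27  106=28
Turnaround (C−A): 100=35  101=32  102=26  103=10  104=11  105=27  106=28
Turnaround = completion − arrival: 100=35, 101=32, 102=26, 103=10, 104=11, 105=27, 106=28
Total turnaround = 35 + 32 + 26 + 10 + 11 + 27 + 28 = 169

169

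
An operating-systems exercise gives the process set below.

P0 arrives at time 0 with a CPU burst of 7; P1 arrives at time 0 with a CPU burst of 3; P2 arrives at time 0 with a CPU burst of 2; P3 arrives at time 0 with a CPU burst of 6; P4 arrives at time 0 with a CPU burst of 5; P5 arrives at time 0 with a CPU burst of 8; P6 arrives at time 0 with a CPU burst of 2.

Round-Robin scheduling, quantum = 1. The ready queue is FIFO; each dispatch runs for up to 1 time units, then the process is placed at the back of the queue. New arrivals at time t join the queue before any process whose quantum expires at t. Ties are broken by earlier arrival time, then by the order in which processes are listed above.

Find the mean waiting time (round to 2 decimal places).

18.00

Gantt: | P0 0-1 | P1 1-2 | P2 2-3 | P3 3-4 | P4 4-5 | P5 5-6 | P6 6-7 | P0 7-8 | P1 8-9 | P2 9-10 | P3 10-11 | P4 11-12 | P5 12-13 | P6 13-14 | P0 14-15 | P1 15-16 | P3 16-17 | P4 17-18 | P5 18-19 | P0 19-20 | P3 20-21 | P4 21-22 | P5 22-23 | P0 23-24 | P3 24-25 | P4 25-26 | P5 26-27 | P0 27-28 | P3 28-29 | P5 29-30 | P0 30-31 | P5 31-33 |
Completion: P0=31  P1=16  P2=10  P3=29  P4=26  P5=33  P6=14
Waiting times: P0=24, P1=13, P2=8, P3=23, P4=21, P5=25, P6=12
Average waiting = (24+13+8+23+21+25+12) / 7 = 126/7 = 18.00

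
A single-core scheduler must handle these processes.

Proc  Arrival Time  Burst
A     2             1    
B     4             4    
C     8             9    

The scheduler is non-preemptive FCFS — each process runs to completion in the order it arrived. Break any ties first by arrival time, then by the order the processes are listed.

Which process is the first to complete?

A

Gantt: | idle 0-2 | A 2-3 | idle 3-4 | B 4-8 | C 8-17 |
Completion: A=3  B=8  C=17
Turnaround (C−A): A=1  B=4  C=9
Finish order: A → B → C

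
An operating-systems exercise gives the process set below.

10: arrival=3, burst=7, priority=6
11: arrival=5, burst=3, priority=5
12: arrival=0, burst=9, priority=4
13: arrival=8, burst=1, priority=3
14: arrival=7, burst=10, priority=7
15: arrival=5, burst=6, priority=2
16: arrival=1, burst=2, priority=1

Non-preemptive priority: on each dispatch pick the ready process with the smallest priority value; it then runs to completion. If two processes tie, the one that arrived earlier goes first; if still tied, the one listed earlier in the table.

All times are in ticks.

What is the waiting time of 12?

0

Timeline: | 12 0-9 | 16 9-11 | 15 11-17 | 13 17-18 | 11 18-21 | 10 21-28 | 14 28-38 |
Completion: 10=28  11=21  12=9  13=18  14=38  15=17  16=11
Turnaround (C−A): 10=25  11=16  12=9  13=10  14=31  15=12  16=10
Waiting(12) = turnaround − burst = 9 − 9 = 0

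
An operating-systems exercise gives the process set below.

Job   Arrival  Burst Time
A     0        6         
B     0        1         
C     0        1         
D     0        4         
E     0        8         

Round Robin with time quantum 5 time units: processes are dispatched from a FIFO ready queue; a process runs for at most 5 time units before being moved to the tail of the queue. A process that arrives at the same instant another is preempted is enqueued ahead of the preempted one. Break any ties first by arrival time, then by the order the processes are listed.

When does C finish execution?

7

Schedule: | A 0-5 | B 5-6 | C 6-7 | D 7-11 | E 11-16 | A 16-17 | E 17-20 |
Completion: A=17  B=6  C=7  D=11  E=20
Turnaround (C−A): A=17  B=6  C=7  D=11  E=20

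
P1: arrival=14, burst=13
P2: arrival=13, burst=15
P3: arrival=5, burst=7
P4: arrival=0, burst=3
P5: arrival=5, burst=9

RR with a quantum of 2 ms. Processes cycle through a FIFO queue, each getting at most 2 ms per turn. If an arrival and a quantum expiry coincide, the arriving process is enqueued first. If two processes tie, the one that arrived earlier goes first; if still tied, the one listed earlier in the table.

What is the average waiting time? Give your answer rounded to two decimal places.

Timeline: | P4 0-3 | idle 3-5 | P3 5-7 | P5 7-9 | P3 9-11 | P5 11-13 | P3 13-15 | P2 15-17 | P5 17-19 | P1 19-21 | P3 21-22 | P2 22-24 | P5 24-26 | P1 26-28 | P2 28-30 | P5 30-31 | P1 31-33 | P2 33-35 | P1 35-37 | P2 37-39 | P1 39-41 | P2 41-43 | P1 43-45 | P2 45-47 | P1 47-48 | P2 48-49 |
Completion: P1=48  P2=49  P3=22  P4=3  P5=31
Waiting times: P1=21, P2=21, P3=10, P4=0, P5=17
Average waiting = (21+21+10+0+17) / 5 = 69/5 = 13.80

13.80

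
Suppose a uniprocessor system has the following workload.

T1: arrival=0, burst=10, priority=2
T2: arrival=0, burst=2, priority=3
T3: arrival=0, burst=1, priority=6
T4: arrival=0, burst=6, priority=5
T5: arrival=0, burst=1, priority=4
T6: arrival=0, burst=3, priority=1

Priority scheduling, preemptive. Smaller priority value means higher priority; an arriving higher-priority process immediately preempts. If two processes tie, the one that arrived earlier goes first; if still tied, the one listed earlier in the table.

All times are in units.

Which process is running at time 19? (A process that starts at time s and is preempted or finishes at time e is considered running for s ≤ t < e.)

Gantt: | T6 0-3 | T1 3-13 | T2 13-15 | T5 15-16 | T4 16-22 | T3 22-23 |
Completion: T1=13  T2=15  T3=23  T4=22  T5=16  T6=3

T4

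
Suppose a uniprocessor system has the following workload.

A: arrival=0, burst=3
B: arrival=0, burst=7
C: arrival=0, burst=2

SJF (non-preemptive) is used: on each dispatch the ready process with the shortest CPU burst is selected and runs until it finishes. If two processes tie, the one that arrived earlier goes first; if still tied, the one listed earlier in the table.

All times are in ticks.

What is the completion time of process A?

5

Gantt: | C 0-2 | A 2-5 | B 5-12 |
Completion: A=5  B=12  C=2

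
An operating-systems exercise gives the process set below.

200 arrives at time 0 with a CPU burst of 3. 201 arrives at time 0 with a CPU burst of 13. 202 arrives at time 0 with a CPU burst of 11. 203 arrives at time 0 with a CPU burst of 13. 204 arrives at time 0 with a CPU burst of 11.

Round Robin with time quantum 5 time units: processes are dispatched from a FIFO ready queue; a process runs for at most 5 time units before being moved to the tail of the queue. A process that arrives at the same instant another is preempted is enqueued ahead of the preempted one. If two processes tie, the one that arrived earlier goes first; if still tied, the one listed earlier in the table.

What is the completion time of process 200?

3

Gantt: | 200 0-3 | 201 3-8 | 202 8-13 | 203 13-18 | 204 18-23 | 201 23-28 | 202 28-33 | 203 33-38 | 204 38-43 | 201 43-46 | 202 46-47 | 203 47-50 | 204 50-51 |
Completion: 200=3  201=46  202=47  203=50  204=51
Turnaround (C−A): 200=3  201=46  202=47  203=50  204=51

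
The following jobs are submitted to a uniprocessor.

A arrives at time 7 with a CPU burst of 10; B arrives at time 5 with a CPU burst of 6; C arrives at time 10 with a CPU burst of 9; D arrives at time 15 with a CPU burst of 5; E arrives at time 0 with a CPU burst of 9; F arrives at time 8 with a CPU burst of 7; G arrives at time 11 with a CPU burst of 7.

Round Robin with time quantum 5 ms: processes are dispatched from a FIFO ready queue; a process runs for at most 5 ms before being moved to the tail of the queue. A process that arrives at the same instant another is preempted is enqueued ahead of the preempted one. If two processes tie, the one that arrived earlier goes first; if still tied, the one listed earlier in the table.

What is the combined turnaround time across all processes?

Gantt: | E 0-5 | B 5-10 | E 10-14 | A 14-19 | F 19-24 | C 24-29 | B 29-30 | G 30-35 | D 35-40 | A 40-45 | F 45-47 | C 47-51 | G 51-53 |
Completion: A=45  B=30  C=51  D=40  E=14  F=47  G=53
Turnaround (C−A): A=38  B=25  C=41  D=25  E=14  F=39  G=42
Turnaround = completion − arrival: A=38, B=25, C=41, D=25, E=14, F=39, G=42
Total turnaround = 38 + 25 + 41 + 25 + 14 + 39 + 42 = 224

224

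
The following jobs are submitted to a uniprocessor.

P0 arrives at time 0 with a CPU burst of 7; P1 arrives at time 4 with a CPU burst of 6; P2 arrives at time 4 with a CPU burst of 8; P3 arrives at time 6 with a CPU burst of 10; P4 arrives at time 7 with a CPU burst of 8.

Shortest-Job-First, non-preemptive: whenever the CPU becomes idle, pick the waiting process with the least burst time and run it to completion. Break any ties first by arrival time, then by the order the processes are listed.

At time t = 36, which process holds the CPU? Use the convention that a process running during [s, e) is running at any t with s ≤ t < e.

P3

Timeline: | P0 0-7 | P1 7-13 | P2 13-21 | P4 21-29 | P3 29-39 |
Completion: P0=7  P1=13  P2=21  P3=39  P4=29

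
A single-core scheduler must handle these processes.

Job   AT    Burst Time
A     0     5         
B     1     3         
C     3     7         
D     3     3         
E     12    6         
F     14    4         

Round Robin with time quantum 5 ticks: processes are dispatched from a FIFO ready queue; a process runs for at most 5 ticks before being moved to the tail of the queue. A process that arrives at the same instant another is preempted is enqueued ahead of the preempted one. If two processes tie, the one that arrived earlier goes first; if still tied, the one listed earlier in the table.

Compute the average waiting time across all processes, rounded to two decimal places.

Timeline: | A 0-5 | B 5-8 | C 8-13 | D 13-16 | E 16-21 | C 21-23 | F 23-27 | E 27-28 |
Completion: A=5  B=8  C=23  D=16  E=28  F=27
Waiting times: A=0, B=4, C=13, D=10, E=10, F=9
Average waiting = (0+4+13+10+10+9) / 6 = 46/6 = 7.67

7.67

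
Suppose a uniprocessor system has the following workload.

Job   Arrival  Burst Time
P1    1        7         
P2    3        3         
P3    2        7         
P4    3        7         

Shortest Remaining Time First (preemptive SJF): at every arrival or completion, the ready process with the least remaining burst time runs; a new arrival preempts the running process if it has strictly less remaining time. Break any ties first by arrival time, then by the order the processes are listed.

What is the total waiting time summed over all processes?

Schedule: | idle 0-1 | P1 1-3 | P2 3-6 | P1 6-11 | P3 11-18 | P4 18-25 |
Completion: P1=11  P2=6  P3=18  P4=25
Turnaround (C−A): P1=10  P2=3  P3=16  P4=22
Waiting = turnaround − burst: P1=3, P2=0, P3=9, P4=15
Total waiting = 3 + 0 + 9 + 15 = 27

27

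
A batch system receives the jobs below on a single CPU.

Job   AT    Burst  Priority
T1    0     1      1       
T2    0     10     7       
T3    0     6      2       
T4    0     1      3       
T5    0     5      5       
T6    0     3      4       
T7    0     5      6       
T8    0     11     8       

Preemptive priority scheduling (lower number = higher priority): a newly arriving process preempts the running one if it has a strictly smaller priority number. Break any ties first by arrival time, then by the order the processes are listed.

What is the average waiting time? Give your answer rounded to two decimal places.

11.88

Timeline: | T1 0-1 | T3 1-7 | T4 7-8 | T6 8-11 | T5 11-16 | T7 16-21 | T2 21-31 | T8 31-42 |
Completion: T1=1  T2=31  T3=7  T4=8  T5=16  T6=11  T7=21  T8=42
Turnaround (C−A): T1=1  T2=31  T3=7  T4=8  T5=16  T6=11  T7=21  T8=42
Waiting times: T1=0, T2=21, T3=1, T4=7, T5=11, T6=8, T7=16, T8=31
Average waiting = (0+21+1+7+11+8+16+31) / 8 = 95/8 = 11.88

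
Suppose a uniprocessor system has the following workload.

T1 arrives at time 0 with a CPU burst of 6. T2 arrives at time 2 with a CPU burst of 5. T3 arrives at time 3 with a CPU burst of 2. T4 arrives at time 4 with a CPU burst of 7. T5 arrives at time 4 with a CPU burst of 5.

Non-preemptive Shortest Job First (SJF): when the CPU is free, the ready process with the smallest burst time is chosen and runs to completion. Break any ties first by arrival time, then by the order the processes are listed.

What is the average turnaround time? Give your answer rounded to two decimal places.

11.40

Timeline: | T1 0-6 | T3 6-8 | T2 8-13 | T5 13-18 | T4 18-25 |
Completion: T1=6  T2=13  T3=8  T4=25  T5=18
Turnaround (C−A): T1=6  T2=11  T3=5  T4=21  T5=14
Turnaround times: T1=6, T2=11, T3=5, T4=21, T5=14
Average turnaround = (6+11+5+21+14) / 5 = 57/5 = 11.40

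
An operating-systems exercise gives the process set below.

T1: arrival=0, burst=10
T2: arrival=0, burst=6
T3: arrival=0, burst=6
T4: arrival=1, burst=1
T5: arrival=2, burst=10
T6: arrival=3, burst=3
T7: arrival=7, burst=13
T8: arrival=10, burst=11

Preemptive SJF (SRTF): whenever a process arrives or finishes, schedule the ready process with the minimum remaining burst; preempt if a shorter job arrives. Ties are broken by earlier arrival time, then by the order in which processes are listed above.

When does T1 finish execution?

26

Timeline: | T2 0-1 | T4 1-2 | T2 2-3 | T6 3-6 | T2 6-10 | T3 10-16 | T1 16-26 | T5 26-36 | T8 36-47 | T7 47-60 |
Completion: T1=26  T2=10  T3=16  T4=2  T5=36  T6=6  T7=60  T8=47
Turnaround (C−A): T1=26  T2=10  T3=16  T4=1  T5=34  T6=3  T7=53  T8=37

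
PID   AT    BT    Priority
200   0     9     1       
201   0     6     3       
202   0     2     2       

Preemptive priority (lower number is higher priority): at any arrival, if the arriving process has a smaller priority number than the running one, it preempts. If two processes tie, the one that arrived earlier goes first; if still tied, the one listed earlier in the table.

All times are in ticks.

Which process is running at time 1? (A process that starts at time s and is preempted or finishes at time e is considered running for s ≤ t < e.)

200

Schedule: | 200 0-9 | 202 9-11 | 201 11-17 |
Completion: 200=9  201=17  202=11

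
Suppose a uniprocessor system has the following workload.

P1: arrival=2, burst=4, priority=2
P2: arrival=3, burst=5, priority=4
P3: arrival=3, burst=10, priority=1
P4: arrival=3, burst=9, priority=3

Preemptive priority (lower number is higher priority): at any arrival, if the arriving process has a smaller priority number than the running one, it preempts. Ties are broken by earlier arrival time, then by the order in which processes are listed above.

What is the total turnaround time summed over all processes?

73

Gantt: | idle 0-2 | P1 2-3 | P3 3-13 | P1 13-16 | P4 16-25 | P2 25-30 |
Completion: P1=16  P2=30  P3=13  P4=25
Turnaround = completion − arrival: P1=14, P2=27, P3=10, P4=22
Total turnaround = 14 + 27 + 10 + 22 = 73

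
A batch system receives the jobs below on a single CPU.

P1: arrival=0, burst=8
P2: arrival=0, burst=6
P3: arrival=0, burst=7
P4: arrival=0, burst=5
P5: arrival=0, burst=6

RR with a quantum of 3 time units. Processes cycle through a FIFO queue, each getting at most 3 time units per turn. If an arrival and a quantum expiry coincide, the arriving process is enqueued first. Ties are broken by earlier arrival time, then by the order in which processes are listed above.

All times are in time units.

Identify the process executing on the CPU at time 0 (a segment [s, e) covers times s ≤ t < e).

P1

Schedule: | P1 0-3 | P2 3-6 | P3 6-9 | P4 9-12 | P5 12-15 | P1 15-18 | P2 18-21 | P3 21-24 | P4 24-26 | P5 26-29 | P1 29-31 | P3 31-32 |
Completion: P1=31  P2=21  P3=32  P4=26  P5=29
Turnaround (C−A): P1=31  P2=21  P3=32  P4=26  P5=29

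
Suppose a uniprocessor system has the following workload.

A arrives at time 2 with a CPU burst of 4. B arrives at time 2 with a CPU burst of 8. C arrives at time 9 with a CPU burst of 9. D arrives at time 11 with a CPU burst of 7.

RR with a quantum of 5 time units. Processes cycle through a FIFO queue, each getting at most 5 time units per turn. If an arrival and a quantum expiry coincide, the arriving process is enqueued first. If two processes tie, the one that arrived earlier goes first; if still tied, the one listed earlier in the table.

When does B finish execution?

Gantt: | idle 0-2 | A 2-6 | B 6-11 | C 11-16 | D 16-21 | B 21-24 | C 24-28 | D 28-30 |
Completion: A=6  B=24  C=28  D=30
Turnaround (C−A): A=4  B=22  C=19  D=19

24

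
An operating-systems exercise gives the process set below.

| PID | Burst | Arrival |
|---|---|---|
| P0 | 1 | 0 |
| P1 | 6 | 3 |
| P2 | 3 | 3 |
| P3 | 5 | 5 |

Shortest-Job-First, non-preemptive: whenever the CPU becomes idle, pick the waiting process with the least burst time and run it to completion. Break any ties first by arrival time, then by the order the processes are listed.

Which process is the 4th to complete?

Schedule: | P0 0-1 | idle 1-3 | P2 3-6 | P3 6-11 | P1 11-17 |
Completion: P0=1  P1=17  P2=6  P3=11
Finish order: P0 → P2 → P3 → P1

P1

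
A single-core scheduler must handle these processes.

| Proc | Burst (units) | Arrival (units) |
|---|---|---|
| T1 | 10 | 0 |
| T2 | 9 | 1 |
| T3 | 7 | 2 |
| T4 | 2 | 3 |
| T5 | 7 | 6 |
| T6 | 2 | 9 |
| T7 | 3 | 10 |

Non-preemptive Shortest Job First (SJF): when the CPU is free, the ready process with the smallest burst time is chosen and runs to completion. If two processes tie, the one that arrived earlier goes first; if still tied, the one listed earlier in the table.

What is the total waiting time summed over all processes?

77

Gantt: | T1 0-10 | T4 10-12 | T6 12-14 | T7 14-17 | T3 17-24 | T5 24-31 | T2 31-40 |
Completion: T1=10  T2=40  T3=24  T4=12  T5=31  T6=14  T7=17
Waiting = turnaround − burst: T1=0, T2=30, T3=15, T4=7, T5=18, T6=3, T7=4
Total waiting = 0 + 30 + 15 + 7 + 18 + 3 + 4 = 77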